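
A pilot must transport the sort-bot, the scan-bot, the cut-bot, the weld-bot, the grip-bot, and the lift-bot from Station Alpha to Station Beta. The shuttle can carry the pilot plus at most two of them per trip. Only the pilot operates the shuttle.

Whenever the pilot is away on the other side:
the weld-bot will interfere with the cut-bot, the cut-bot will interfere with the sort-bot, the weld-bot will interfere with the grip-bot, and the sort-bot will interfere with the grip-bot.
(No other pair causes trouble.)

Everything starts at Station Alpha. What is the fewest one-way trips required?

Counting alone: the pilot can take at most 2 across per trip to Station Beta, so moving all 6 needs at least 3 loaded trips out, with a return between consecutive ones — at least 5 crossings.
The plan below uses exactly 5 crossings, so it is optimal:
1. Pilot goes to Station Beta with the sort-bot and the weld-bot.  [Station Alpha: the cut-bot, the grip-bot, the lift-bot, the scan-bot | Station Beta: the sort-bot, the weld-bot]
2. Pilot goes back to Station Alpha alone.  [Station Alpha: the cut-bot, the grip-bot, the lift-bot, the scan-bot | Station Beta: the sort-bot, the weld-bot]
3. Pilot goes to Station Beta with the lift-bot and the scan-bot.  [Station Alpha: the cut-bot, the grip-bot | Station Beta: the lift-bot, the scan-bot, the sort-bot, the weld-bot]
4. Pilot goes back to Station Alpha alone.  [Station Alpha: the cut-bot, the grip-bot | Station Beta: the lift-bot, the scan-bot, the sort-bot, the weld-bot]
5. Pilot goes to Station Beta with the cut-bot and the grip-bot.  [Station Alpha: — | Station Beta: the cut-bot, the grip-bot, the lift-bot, the scan-bot, the sort-bot, the weld-bot]

5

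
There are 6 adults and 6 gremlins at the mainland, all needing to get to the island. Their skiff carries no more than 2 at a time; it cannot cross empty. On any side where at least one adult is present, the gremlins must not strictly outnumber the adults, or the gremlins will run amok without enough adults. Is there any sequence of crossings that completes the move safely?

No

Following every safe sequence of crossings from the start, the most of the 12 that can be at the island as the skiff arrives there on crossings 1, 3, 5, 7, 9 is 2, 3, 4, 5, 6 respectively; the best ever achieved is 6 of 12.
From crossing 11 on, no configuration arises that was not already reachable earlier: only 15 distinct safe configurations (who is on which side, and where the skiff is) can ever be reached, none of them has everyone across, and every continuation just revisits them. They are: 0 adults + 0 gremlins across (skiff back at the start); 0 adults + 1 gremlin across (skiff there); 0 adults + 1 gremlin across (skiff back at the start); 0 adults + 2 gremlins across (skiff there); 0 adults + 2 gremlins across (skiff back at the start); 0 adults + 3 gremlins across (skiff there); 0 adults + 3 gremlins across (skiff back at the start); 0 adults + 4 gremlins across (skiff there); 0 adults + 4 gremlins across (skiff back at the start); 0 adults + 5 gremlins across (skiff there); 0 adults + 5 gremlins across (skiff back at the start); 0 adults + 6 gremlins across (skiff there); 1 adult + 1 gremlin across (skiff there); 1 adult + 1 gremlin across (skiff back at the start); 2 adults + 2 gremlins across (skiff there). So no valid plan exists.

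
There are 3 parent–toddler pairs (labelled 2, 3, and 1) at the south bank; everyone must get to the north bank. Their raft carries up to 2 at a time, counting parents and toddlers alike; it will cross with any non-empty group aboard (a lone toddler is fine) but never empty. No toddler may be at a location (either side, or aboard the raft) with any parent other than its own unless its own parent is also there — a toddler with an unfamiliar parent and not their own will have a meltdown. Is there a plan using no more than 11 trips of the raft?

Yes

Yes — this plan uses 11 crossings (≤ 11):
1. parent 2 and toddler 2 cross → the north bank.
2. parent 2 crosses ← the south bank.
3. toddler 1 and toddler 3 cross → the north bank.
4. toddler 2 crosses ← the south bank.
5. parent 1 and parent 3 cross → the north bank.
6. parent 3 and toddler 3 cross ← the south bank.
7. parent 2 and parent 3 cross → the north bank.
8. toddler 1 crosses ← the south bank.
9. toddler 2 and toddler 3 cross → the north bank.
10. parent 1 crosses ← the south bank.
11. parent 1 and toddler 1 cross → the north bank.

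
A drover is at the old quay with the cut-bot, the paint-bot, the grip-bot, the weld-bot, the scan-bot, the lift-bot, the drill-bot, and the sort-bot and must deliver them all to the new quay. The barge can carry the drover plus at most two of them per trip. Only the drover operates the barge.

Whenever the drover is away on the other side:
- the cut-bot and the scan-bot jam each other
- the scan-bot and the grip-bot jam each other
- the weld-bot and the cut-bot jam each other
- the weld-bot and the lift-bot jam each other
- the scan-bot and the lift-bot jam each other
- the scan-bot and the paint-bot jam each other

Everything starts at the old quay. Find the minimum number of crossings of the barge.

Counting alone: the drover can take at most 2 across per trip to the new quay, so moving all 8 needs at least 4 loaded trips out, with a return between consecutive ones — at least 7 crossings.
The safety rule pushes this higher. Following every safe sequence of crossings, the most of the 8 that can be at the new quay as the barge arrives there on crossing 7 is 7 — never all 8.
So no plan with fewer than 9 crossings exists, and this one achieves 9:
1. Drover goes to the new quay with the scan-bot and the weld-bot.
2. Drover goes back to the old quay alone.
3. Drover goes to the new quay with the cut-bot and the paint-bot.
4. Drover goes back to the old quay with the scan-bot and the weld-bot.
5. Drover goes to the new quay with the grip-bot and the lift-bot.
6. Drover goes back to the old quay alone.
7. Drover goes to the new quay with the drill-bot and the sort-bot.
8. Drover goes back to the old quay alone.
9. Drover goes to the new quay with the scan-bot and the weld-bot.

9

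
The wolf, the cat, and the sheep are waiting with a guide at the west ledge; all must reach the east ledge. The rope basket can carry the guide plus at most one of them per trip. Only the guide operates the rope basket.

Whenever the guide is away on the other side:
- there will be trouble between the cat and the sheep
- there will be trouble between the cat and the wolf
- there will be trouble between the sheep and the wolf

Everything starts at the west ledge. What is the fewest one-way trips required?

Whatever the first load, the items left behind include a forbidden pair without the guide. No opening move is safe, so no plan exists.

impossible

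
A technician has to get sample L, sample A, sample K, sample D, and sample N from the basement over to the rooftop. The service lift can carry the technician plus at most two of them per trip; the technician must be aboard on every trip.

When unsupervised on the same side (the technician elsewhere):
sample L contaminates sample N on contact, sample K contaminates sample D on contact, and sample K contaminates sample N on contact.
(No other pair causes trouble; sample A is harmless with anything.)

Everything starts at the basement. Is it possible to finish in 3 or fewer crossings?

No

Counting alone: the technician can take at most 2 across per trip to the rooftop, so moving all 5 needs at least 3 loaded trips out, with a return between consecutive ones — at least 5 crossings.
Since 3 < 5, 3 crossings cannot be enough. (The shortest complete plan in fact takes 5:)
1. Technician goes to the rooftop with sample K and sample L.
2. Technician goes back to the basement alone.
3. Technician goes to the rooftop with sample A.
4. Technician goes back to the basement alone.
5. Technician goes to the rooftop with sample D and sample N.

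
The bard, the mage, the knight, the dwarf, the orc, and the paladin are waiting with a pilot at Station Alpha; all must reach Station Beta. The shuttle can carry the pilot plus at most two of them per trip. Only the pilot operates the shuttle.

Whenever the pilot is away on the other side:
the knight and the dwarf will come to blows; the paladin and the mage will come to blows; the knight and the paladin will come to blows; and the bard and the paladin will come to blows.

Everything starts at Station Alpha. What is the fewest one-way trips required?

7

Counting alone: the pilot can take at most 2 across per trip to Station Beta, so moving all 6 needs at least 3 loaded trips out, with a return between consecutive ones — at least 5 crossings.
The safety rule pushes this higher. Following every safe sequence of crossings, the most of the 6 that can be at Station Beta as the shuttle arrives there on crossing 5 is 5 — never all 6.
So no plan with fewer than 7 crossings exists, and this one achieves 7:
1. Pilot goes to Station Beta with the knight and the paladin.  [Station Alpha: the bard, the dwarf, the mage, the orc | Station Beta: the knight, the paladin]
2. Pilot goes back to Station Alpha with the knight.  [Station Alpha: the bard, the dwarf, the knight, the mage, the orc | Station Beta: the paladin]
3. Pilot goes to Station Beta with the bard and the knight.  [Station Alpha: the dwarf, the mage, the orc | Station Beta: the bard, the knight, the paladin]
4. Pilot goes back to Station Alpha with the paladin.  [Station Alpha: the dwarf, the mage, the orc, the paladin | Station Beta: the bard, the knight]
5. Pilot goes to Station Beta with the mage and the orc.  [Station Alpha: the dwarf, the paladin | Station Beta: the bard, the knight, the mage, the orc]
6. Pilot goes back to Station Alpha alone.  [Station Alpha: the dwarf, the paladin | Station Beta: the bard, the knight, the mage, the orc]
7. Pilot goes to Station Beta with the dwarf and the paladin.  [Station Alpha: — | Station Beta: the bard, the dwarf, the knight, the mage, the orc, the paladin]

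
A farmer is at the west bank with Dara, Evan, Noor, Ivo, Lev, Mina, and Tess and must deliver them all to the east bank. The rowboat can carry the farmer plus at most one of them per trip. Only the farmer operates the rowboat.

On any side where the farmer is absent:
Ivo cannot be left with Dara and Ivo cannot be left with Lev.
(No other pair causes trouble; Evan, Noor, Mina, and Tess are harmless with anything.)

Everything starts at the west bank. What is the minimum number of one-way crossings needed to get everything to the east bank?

Counting alone: the farmer can take at most 1 across per trip to the east bank, so moving all 7 needs at least 7 loaded trips out, with a return between consecutive ones — at least 13 crossings.
The safety rule pushes this higher. Following every safe sequence of crossings, the most of the 7 that can be at the east bank as the rowboat arrives there on crossing 13 is 6 — never all 7.
So no plan with fewer than 15 crossings exists, and this one achieves 15:
1. Farmer goes to the east bank with Ivo.
2. Farmer goes back to the west bank alone.
3. Farmer goes to the east bank with Dara.
4. Farmer goes back to the west bank with Ivo.
5. Farmer goes to the east bank with Lev.
6. Farmer goes back to the west bank alone.
7. Farmer goes to the east bank with Evan.
8. Farmer goes back to the west bank alone.
9. Farmer goes to the east bank with Noor.
10. Farmer goes back to the west bank alone.
11. Farmer goes to the east bank with Mina.
12. Farmer goes back to the west bank alone.
13. Farmer goes to the east bank with Tess.
14. Farmer goes back to the west bank alone.
15. Farmer goes to the east bank with Ivo.

15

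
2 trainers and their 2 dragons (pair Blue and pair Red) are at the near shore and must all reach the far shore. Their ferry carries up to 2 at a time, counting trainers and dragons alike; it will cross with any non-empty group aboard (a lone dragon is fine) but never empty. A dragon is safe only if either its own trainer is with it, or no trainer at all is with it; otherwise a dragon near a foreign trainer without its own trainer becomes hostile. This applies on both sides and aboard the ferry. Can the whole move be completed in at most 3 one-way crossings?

No

Counting alone: each trip to the far shore takes at most 2 across and each return brings at least 1 back, so after t trips out (and t−1 returns) at most 2t − (t−1) of the 4 are across; that first reaches 4 at t = 3, so at least 5 crossings are needed.
Since 3 < 5, 3 crossings cannot be enough. (The shortest complete plan in fact takes 5:)
1. dragon Blue and trainer Blue cross → the far shore.
2. trainer Blue crosses ← the near shore.
3. trainer Blue and trainer Red cross → the far shore.
4. trainer Red crosses ← the near shore.
5. dragon Red and trainer Red cross → the far shore.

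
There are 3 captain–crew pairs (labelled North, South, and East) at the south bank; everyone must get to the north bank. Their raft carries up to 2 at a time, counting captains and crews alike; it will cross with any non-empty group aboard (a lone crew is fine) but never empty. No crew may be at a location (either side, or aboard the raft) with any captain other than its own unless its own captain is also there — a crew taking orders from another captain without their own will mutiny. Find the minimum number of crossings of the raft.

Counting alone: each trip to the north bank takes at most 2 across and each return brings at least 1 back, so after t trips out (and t−1 returns) at most 2t − (t−1) of the 6 are across; that first reaches 6 at t = 5, so at least 9 crossings are needed.
The safety rule pushes this higher. Following every safe sequence of crossings, the most of the 6 that can be at the north bank as the raft arrives there on crossing 9 is 5 — never all 6.
So no plan with fewer than 11 crossings exists, and this one achieves 11:
1. captain North and crew North cross → the north bank.
2. captain North crosses ← the south bank.
3. crew East and crew South cross → the north bank.
4. crew North crosses ← the south bank.
5. captain East and captain South cross → the north bank.
6. captain South and crew South cross ← the south bank.
7. captain North and captain South cross → the north bank.
8. crew East crosses ← the south bank.
9. crew North and crew South cross → the north bank.
10. captain East crosses ← the south bank.
11. captain East and crew East cross → the north bank.

11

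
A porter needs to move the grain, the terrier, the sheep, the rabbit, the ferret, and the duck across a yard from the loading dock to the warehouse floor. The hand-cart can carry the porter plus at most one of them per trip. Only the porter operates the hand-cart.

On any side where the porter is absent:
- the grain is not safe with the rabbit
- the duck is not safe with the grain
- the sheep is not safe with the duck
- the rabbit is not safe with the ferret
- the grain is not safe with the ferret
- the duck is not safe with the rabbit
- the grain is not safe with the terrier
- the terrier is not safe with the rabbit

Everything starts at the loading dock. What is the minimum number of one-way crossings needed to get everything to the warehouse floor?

impossible

Whatever the first load, the items left behind include a forbidden pair without the porter. No opening move is safe, so no plan exists.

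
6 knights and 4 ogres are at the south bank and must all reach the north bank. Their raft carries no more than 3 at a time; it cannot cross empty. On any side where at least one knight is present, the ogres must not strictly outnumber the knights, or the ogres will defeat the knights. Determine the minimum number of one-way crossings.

Counting alone: each trip to the north bank takes at most 3 across and each return brings at least 1 back, so after t trips out (and t−1 returns) at most 3t − (t−1) of the 10 are across; that first reaches 10 at t = 5, so at least 9 crossings are needed.
The plan below uses exactly 9 crossings, so it is optimal:
1. 2 ogres → the north bank.  (the south bank: 6K 2O; the north bank: 0K 2O)
2. 1 ogre ← the south bank.  (the south bank: 6K 3O; the north bank: 0K 1O)
3. 3 ogres → the north bank.  (the south bank: 6K 0O; the north bank: 0K 4O)
4. 1 ogre ← the south bank.  (the south bank: 6K 1O; the north bank: 0K 3O)
5. 3 knights → the north bank.  (the south bank: 3K 1O; the north bank: 3K 3O)
6. 1 ogre ← the south bank.  (the south bank: 3K 2O; the north bank: 3K 2O)
7. 1 knight and 2 ogres → the north bank.  (the south bank: 2K 0O; the north bank: 4K 4O)
8. 1 ogre ← the south bank.  (the south bank: 2K 1O; the north bank: 4K 3O)
9. 2 knights and 1 ogre → the north bank.  (the south bank: 0K 0O; the north bank: 6K 4O)

9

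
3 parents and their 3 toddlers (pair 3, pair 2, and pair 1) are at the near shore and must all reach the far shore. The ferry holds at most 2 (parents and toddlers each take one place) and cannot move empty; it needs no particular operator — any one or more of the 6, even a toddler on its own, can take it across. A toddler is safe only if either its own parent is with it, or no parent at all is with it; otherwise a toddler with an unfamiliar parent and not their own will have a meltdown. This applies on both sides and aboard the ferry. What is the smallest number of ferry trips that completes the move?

11

Counting alone: each trip to the far shore takes at most 2 across and each return brings at least 1 back, so after t trips out (and t−1 returns) at most 2t − (t−1) of the 6 are across; that first reaches 6 at t = 5, so at least 9 crossings are needed.
The safety rule pushes this higher. Following every safe sequence of crossings, the most of the 6 that can be at the far shore as the ferry arrives there on crossing 9 is 5 — never all 6.
So no plan with fewer than 11 crossings exists, and this one achieves 11:
1. parent 3 and toddler 3 cross → the far shore.
2. parent 3 crosses ← the near shore.
3. toddler 1 and toddler 2 cross → the far shore.
4. toddler 3 crosses ← the near shore.
5. parent 1 and parent 2 cross → the far shore.
6. parent 2 and toddler 2 cross ← the near shore.
7. parent 2 and parent 3 cross → the far shore.
8. toddler 1 crosses ← the near shore.
9. toddler 2 and toddler 3 cross → the far shore.
10. parent 1 crosses ← the near shore.
11. parent 1 and toddler 1 cross → the far shore.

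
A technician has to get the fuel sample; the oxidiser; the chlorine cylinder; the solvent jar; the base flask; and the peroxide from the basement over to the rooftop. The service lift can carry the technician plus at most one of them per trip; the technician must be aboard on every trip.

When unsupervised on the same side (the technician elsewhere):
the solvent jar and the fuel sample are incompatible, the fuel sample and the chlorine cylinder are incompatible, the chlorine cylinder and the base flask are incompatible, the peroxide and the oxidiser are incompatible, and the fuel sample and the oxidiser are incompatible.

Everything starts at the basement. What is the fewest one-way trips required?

impossible

Whatever the first load, the items left behind include a forbidden pair without the technician. No opening move is safe, so no plan exists.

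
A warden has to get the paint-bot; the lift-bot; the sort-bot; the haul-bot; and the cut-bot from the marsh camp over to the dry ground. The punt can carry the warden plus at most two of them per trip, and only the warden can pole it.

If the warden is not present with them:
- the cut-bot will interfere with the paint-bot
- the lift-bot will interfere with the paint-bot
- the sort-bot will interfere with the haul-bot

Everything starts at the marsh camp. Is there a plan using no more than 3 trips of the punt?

Counting alone: the warden can take at most 2 across per trip to the dry ground, so moving all 5 needs at least 3 loaded trips out, with a return between consecutive ones — at least 5 crossings.
Since 3 < 5, 3 crossings cannot be enough. (The shortest complete plan in fact takes 5:)
1. Warden goes to the dry ground with the paint-bot and the sort-bot.
2. Warden goes back to the marsh camp alone.
3. Warden goes to the dry ground with the cut-bot and the lift-bot.
4. Warden goes back to the marsh camp with the paint-bot.
5. Warden goes to the dry ground with the haul-bot and the paint-bot.

No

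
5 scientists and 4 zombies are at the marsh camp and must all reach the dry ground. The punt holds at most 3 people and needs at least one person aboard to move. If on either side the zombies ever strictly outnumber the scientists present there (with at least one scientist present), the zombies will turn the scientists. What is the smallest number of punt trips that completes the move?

Counting alone: each trip to the dry ground takes at most 3 across and each return brings at least 1 back, so after t trips out (and t−1 returns) at most 3t − (t−1) of the 9 are across; that first reaches 9 at t = 4, so at least 7 crossings are needed.
The plan below uses exactly 7 crossings, so it is optimal:
1. 3 zombies → the dry ground.  (the marsh camp: 5S 1Z; the dry ground: 0S 3Z)
2. 1 zombie ← the marsh camp.  (the marsh camp: 5S 2Z; the dry ground: 0S 2Z)
3. 3 scientists → the dry ground.  (the marsh camp: 2S 2Z; the dry ground: 3S 2Z)
4. 1 scientist ← the marsh camp.  (the marsh camp: 3S 2Z; the dry ground: 2S 2Z)
5. 2 scientists and 1 zombie → the dry ground.  (the marsh camp: 1S 1Z; the dry ground: 4S 3Z)
6. 1 scientist ← the marsh camp.  (the marsh camp: 2S 1Z; the dry ground: 3S 3Z)
7. 2 scientists and 1 zombie → the dry ground.  (the marsh camp: 0S 0Z; the dry ground: 5S 4Z)

7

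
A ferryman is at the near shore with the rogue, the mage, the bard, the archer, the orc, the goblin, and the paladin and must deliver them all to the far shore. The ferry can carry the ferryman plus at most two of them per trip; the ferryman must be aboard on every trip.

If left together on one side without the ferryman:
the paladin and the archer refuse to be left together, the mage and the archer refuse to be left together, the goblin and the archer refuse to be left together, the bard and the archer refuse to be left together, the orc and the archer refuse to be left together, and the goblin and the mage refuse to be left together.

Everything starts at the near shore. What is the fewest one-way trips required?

11

Counting alone: the ferryman can take at most 2 across per trip to the far shore, so moving all 7 needs at least 4 loaded trips out, with a return between consecutive ones — at least 7 crossings.
The safety rule pushes this higher. Following every safe sequence of crossings, the most of the 7 that can be at the far shore as the ferry arrives there on crossings 7, 9 is 5, 6 respectively — never all 7.
So no plan with fewer than 11 crossings exists, and this one achieves 11:
1. Ferryman goes to the far shore with the archer and the mage.
2. Ferryman goes back to the near shore with the mage.
3. Ferryman goes to the far shore with the mage and the rogue.
4. Ferryman goes back to the near shore with the mage.
5. Ferryman goes to the far shore with the bard and the mage.
6. Ferryman goes back to the near shore with the archer.
7. Ferryman goes to the far shore with the archer and the orc.
8. Ferryman goes back to the near shore with the archer.
9. Ferryman goes to the far shore with the archer and the paladin.
10. Ferryman goes back to the near shore with the archer.
11. Ferryman goes to the far shore with the archer and the goblin.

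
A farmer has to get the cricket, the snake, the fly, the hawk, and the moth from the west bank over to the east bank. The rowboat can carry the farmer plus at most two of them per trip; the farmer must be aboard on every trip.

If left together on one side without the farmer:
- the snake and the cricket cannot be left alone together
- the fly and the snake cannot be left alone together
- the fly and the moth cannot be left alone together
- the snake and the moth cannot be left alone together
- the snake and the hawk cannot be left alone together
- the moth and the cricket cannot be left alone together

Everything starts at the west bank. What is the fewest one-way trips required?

Counting alone: the farmer can take at most 2 across per trip to the east bank, so moving all 5 needs at least 3 loaded trips out, with a return between consecutive ones — at least 5 crossings.
The safety rule pushes this higher. Following every safe sequence of crossings, the most of the 5 that can be at the east bank as the rowboat arrives there on crossing 5 is 4 — never all 5.
So no plan with fewer than 7 crossings exists, and this one achieves 7:
1. Farmer goes to the east bank with the moth and the snake.  [the west bank: the cricket, the fly, the hawk | the east bank: the moth, the snake]
2. Farmer goes back to the west bank with the snake.  [the west bank: the cricket, the fly, the hawk, the snake | the east bank: the moth]
3. Farmer goes to the east bank with the hawk and the snake.  [the west bank: the cricket, the fly | the east bank: the hawk, the moth, the snake]
4. Farmer goes back to the west bank with the snake.  [the west bank: the cricket, the fly, the snake | the east bank: the hawk, the moth]
5. Farmer goes to the east bank with the cricket and the fly.  [the west bank: the snake | the east bank: the cricket, the fly, the hawk, the moth]
6. Farmer goes back to the west bank with the moth.  [the west bank: the moth, the snake | the east bank: the cricket, the fly, the hawk]
7. Farmer goes to the east bank with the moth and the snake.  [the west bank: — | the east bank: the cricket, the fly, the hawk, the moth, the snake]

7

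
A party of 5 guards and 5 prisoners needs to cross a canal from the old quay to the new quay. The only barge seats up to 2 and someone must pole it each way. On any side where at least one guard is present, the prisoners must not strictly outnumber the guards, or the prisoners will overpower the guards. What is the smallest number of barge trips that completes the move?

impossible

Following every safe sequence of crossings from the start, the most of the 10 that can be at the new quay as the barge arrives there on crossings 1, 3, 5, 7 is 2, 3, 4, 5 respectively; the best ever achieved is 5 of 10.
From crossing 9 on, no configuration arises that was not already reachable earlier: only 13 distinct safe configurations (who is on which side, and where the barge is) can ever be reached, none of them has everyone across, and every continuation just revisits them. They are: 0 guards + 0 prisoners across (barge back at the start); 0 guards + 1 prisoner across (barge there); 0 guards + 1 prisoner across (barge back at the start); 0 guards + 2 prisoners across (barge there); 0 guards + 2 prisoners across (barge back at the start); 0 guards + 3 prisoners across (barge there); 0 guards + 3 prisoners across (barge back at the start); 0 guards + 4 prisoners across (barge there); 0 guards + 4 prisoners across (barge back at the start); 0 guards + 5 prisoners across (barge there); 1 guard + 1 prisoner across (barge there); 1 guard + 1 prisoner across (barge back at the start); 2 guards + 2 prisoners across (barge there). So no valid plan exists.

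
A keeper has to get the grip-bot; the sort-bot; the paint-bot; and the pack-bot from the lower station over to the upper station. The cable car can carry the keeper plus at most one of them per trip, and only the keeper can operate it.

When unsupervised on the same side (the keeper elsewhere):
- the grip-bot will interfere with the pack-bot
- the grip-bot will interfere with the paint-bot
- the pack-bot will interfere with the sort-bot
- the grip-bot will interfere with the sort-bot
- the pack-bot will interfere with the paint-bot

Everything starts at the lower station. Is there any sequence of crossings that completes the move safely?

No

Whatever the first load, the items left behind include a forbidden pair without the keeper. No opening move is safe, so no plan exists.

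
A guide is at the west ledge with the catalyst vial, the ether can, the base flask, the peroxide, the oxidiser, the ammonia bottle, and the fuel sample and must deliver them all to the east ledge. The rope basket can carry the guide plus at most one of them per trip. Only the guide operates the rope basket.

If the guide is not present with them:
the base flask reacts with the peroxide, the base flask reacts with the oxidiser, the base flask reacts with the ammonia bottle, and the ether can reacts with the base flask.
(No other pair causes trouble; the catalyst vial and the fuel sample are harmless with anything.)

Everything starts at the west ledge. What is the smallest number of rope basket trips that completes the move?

impossible

Following every safe sequence of crossings from the start, the most of the 7 that can be at the east ledge as the rope basket arrives there on crossings 1, 3, 5, 7 is 1, 2, 3, 4 respectively; the best ever achieved is 4 of 7.
From crossing 9 on, no configuration arises that was not already reachable earlier: only 44 distinct safe configurations (who is on which side, and where the rope basket is) can ever be reached, none of them has everyone across, and every continuation just revisits them. So no valid plan exists.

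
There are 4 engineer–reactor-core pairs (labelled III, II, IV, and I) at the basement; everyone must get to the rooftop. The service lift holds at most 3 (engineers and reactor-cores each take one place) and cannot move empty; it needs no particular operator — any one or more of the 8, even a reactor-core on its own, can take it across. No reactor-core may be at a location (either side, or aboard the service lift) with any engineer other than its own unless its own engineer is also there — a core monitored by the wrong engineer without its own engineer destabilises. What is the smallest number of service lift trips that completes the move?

Counting alone: each trip to the rooftop takes at most 3 across and each return brings at least 1 back, so after t trips out (and t−1 returns) at most 3t − (t−1) of the 8 are across; that first reaches 8 at t = 4, so at least 7 crossings are needed.
The safety rule pushes this higher. Following every safe sequence of crossings, the most of the 8 that can be at the rooftop as the service lift arrives there on crossing 7 is 7 — never all 8.
So no plan with fewer than 9 crossings exists, and this one achieves 9:
1. engineer III and reactor-core III cross → the rooftop.
2. engineer III crosses ← the basement.
3. engineer II, engineer III, and reactor-core II cross → the rooftop.
4. engineer III and reactor-core III cross ← the basement.
5. engineer I, engineer III, and engineer IV cross → the rooftop.
6. reactor-core II crosses ← the basement.
7. reactor-core II and reactor-core III cross → the rooftop.
8. reactor-core III crosses ← the basement.
9. reactor-core I, reactor-core III, and reactor-core IV cross → the rooftop.

9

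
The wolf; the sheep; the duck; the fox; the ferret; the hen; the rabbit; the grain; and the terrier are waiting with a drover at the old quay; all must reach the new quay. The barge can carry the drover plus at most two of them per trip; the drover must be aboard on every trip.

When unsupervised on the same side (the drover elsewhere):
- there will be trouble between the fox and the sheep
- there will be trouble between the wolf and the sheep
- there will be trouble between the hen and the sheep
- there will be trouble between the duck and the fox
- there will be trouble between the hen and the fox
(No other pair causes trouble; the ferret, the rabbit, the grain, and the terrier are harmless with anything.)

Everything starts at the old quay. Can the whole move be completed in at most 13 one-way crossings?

No

Counting alone: the drover can take at most 2 across per trip to the new quay, so moving all 9 needs at least 5 loaded trips out, with a return between consecutive ones — at least 9 crossings.
The safety rule pushes this higher. Following every safe sequence of crossings, the most of the 9 that can be at the new quay as the barge arrives there on crossings 9, 11, 13 is 6, 7, 8 respectively — never all 9.
So the move cannot be finished within 13 crossings. (The shortest complete plan takes 15:)
1. Drover goes to the new quay with the fox and the sheep.  [the old quay: the duck, the ferret, the grain, the hen, the rabbit, the terrier, the wolf | the new quay: the fox, the sheep]
2. Drover goes back to the old quay with the sheep.  [the old quay: the duck, the ferret, the grain, the hen, the rabbit, the sheep, the terrier, the wolf | the new quay: the fox]
3. Drover goes to the new quay with the sheep and the wolf.  [the old quay: the duck, the ferret, the grain, the hen, the rabbit, the terrier | the new quay: the fox, the sheep, the wolf]
4. Drover goes back to the old quay with the sheep.  [the old quay: the duck, the ferret, the grain, the hen, the rabbit, the sheep, the terrier | the new quay: the fox, the wolf]
5. Drover goes to the new quay with the ferret and the sheep.  [the old quay: the duck, the grain, the hen, the rabbit, the terrier | the new quay: the ferret, the fox, the sheep, the wolf]
6. Drover goes back to the old quay with the sheep.  [the old quay: the duck, the grain, the hen, the rabbit, the sheep, the terrier | the new quay: the ferret, the fox, the wolf]
7. Drover goes to the new quay with the rabbit and the sheep.  [the old quay: the duck, the grain, the hen, the terrier | the new quay: the ferret, the fox, the rabbit, the sheep, the wolf]
8. Drover goes back to the old quay with the sheep.  [the old quay: the duck, the grain, the hen, the sheep, the terrier | the new quay: the ferret, the fox, the rabbit, the wolf]
9. Drover goes to the new quay with the grain and the sheep.  [the old quay: the duck, the hen, the terrier | the new quay: the ferret, the fox, the grain, the rabbit, the sheep, the wolf]
10. Drover goes back to the old quay with the sheep.  [the old quay: the duck, the hen, the sheep, the terrier | the new quay: the ferret, the fox, the grain, the rabbit, the wolf]
11. Drover goes to the new quay with the sheep and the terrier.  [the old quay: the duck, the hen | the new quay: the ferret, the fox, the grain, the rabbit, the sheep, the terrier, the wolf]
12. Drover goes back to the old quay with the sheep.  [the old quay: the duck, the hen, the sheep | the new quay: the ferret, the fox, the grain, the rabbit, the terrier, the wolf]
13. Drover goes to the new quay with the duck and the hen.  [the old quay: the sheep | the new quay: the duck, the ferret, the fox, the grain, the hen, the rabbit, the terrier, the wolf]
14. Drover goes back to the old quay with the fox.  [the old quay: the fox, the sheep | the new quay: the duck, the ferret, the grain, the hen, the rabbit, the terrier, the wolf]
15. Drover goes to the new quay with the fox and the sheep.  [the old quay: — | the new quay: the duck, the ferret, the fox, the grain, the hen, the rabbit, the sheep, the terrier, the wolf]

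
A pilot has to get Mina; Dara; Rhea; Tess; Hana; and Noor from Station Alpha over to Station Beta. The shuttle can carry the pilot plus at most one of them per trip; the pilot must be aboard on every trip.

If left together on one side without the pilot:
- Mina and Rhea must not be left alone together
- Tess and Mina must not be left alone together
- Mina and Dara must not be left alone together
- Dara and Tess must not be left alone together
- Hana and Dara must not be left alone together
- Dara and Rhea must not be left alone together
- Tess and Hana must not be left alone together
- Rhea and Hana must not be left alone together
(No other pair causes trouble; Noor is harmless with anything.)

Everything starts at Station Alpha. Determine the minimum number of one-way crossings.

Whatever the first load, the items left behind include a forbidden pair without the pilot. No opening move is safe, so no plan exists.

impossible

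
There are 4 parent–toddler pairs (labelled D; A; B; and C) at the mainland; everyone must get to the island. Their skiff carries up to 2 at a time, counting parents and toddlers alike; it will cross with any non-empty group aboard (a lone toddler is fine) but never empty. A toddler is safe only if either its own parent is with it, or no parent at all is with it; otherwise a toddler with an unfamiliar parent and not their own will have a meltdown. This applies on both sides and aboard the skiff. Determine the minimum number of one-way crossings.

Following every safe sequence of crossings from the start, the most of the 8 that can be at the island as the skiff arrives there on crossings 1, 3, 5 is 2, 3, 4 respectively; the best ever achieved is 4 of 8.
From crossing 7 on, no configuration arises that was not already reachable earlier: only 44 distinct safe configurations (who is on which side, and where the skiff is) can ever be reached, none of them has everyone across, and every continuation just revisits them. So no valid plan exists.

impossible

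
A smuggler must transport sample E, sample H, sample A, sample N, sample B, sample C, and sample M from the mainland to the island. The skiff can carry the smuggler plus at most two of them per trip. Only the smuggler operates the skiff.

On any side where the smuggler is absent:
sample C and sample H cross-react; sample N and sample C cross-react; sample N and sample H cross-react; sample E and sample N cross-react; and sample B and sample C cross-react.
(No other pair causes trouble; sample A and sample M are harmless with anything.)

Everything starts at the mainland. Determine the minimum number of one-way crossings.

11

Counting alone: the smuggler can take at most 2 across per trip to the island, so moving all 7 needs at least 4 loaded trips out, with a return between consecutive ones — at least 7 crossings.
The safety rule pushes this higher. Following every safe sequence of crossings, the most of the 7 that can be at the island as the skiff arrives there on crossings 7, 9 is 5, 6 respectively — never all 7.
So no plan with fewer than 11 crossings exists, and this one achieves 11:
1. Smuggler goes to the island with sample C and sample N.
2. Smuggler goes back to the mainland with sample N.
3. Smuggler goes to the island with sample E and sample H.
4. Smuggler goes back to the mainland with sample H.
5. Smuggler goes to the island with sample A and sample H.
6. Smuggler goes back to the mainland with sample H.
7. Smuggler goes to the island with sample B and sample H.
8. Smuggler goes back to the mainland with sample C.
9. Smuggler goes to the island with sample M and sample N.
10. Smuggler goes back to the mainland with sample N.
11. Smuggler goes to the island with sample C and sample N.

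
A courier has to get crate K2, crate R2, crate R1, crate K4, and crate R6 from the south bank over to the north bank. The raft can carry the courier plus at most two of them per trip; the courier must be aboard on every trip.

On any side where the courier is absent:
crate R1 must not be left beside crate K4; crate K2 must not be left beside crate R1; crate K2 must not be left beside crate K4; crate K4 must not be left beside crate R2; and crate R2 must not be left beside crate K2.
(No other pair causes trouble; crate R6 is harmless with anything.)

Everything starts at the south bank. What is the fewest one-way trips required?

7

Counting alone: the courier can take at most 2 across per trip to the north bank, so moving all 5 needs at least 3 loaded trips out, with a return between consecutive ones — at least 5 crossings.
The safety rule pushes this higher. Following every safe sequence of crossings, the most of the 5 that can be at the north bank as the raft arrives there on crossing 5 is 4 — never all 5.
So no plan with fewer than 7 crossings exists, and this one achieves 7:
1. Courier goes to the north bank with crate K2 and crate K4.
2. Courier goes back to the south bank with crate K2.
3. Courier goes to the north bank with crate K2 and crate R6.
4. Courier goes back to the south bank with crate K2.
5. Courier goes to the north bank with crate R1 and crate R2.
6. Courier goes back to the south bank with crate K4.
7. Courier goes to the north bank with crate K2 and crate K4.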